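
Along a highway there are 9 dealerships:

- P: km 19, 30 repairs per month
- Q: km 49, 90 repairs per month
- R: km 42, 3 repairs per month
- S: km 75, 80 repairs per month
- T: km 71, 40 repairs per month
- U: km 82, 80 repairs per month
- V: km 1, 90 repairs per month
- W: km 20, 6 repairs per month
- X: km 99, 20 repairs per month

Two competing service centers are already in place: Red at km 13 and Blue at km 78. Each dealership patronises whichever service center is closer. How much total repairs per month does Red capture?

The indifferent point is the midpoint (13+78)/2 = 45.5; dealerships left of it (closer to Red at 13) go to Red, those right go to Blue.
  V at 1 (w=90) → Red
  P at 19 (w=30) → Red
  W at 20 (w=6) → Red
  R at 42 (w=3) → Red
  Q at 49 (w=90) → Blue
  T at 71 (w=40) → Blue
  S at 75 (w=80) → Blue
  U at 82 (w=80) → Blue
  X at 99 (w=20) → Blue
Red captures 129; Blue captures 310.

129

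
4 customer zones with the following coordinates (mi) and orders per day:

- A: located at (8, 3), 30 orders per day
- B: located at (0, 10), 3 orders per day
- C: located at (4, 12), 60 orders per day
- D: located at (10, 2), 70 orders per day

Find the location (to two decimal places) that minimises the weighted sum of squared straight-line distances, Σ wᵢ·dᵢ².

(7.24, 6.01)

The minimiser of Σwᵢ‖p−pᵢ‖² is the weighted centroid p* = (Σwᵢpᵢ)/(Σwᵢ).
Σwᵢ = 163.
Σwᵢxᵢ = 30·8 + 3·0 + 60·4 + 70·10 = 1180.
Σwᵢyᵢ = 30·3 + 3·10 + 60·12 + 70·2 = 980.
x* = 1180/163 = 7.24, y* = 980/163 = 6.01.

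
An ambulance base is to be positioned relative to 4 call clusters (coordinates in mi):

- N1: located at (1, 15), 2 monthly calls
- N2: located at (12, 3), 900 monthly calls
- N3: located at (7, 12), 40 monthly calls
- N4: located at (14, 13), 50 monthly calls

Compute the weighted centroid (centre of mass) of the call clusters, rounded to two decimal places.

(11.88, 3.89)

The minimiser of Σwᵢ‖p−pᵢ‖² is the weighted centroid p* = (Σwᵢpᵢ)/(Σwᵢ).
Σwᵢ = 992.
Σwᵢxᵢ = 2·1 + 900·12 + 40·7 + 50·14 = 11782.
Σwᵢyᵢ = 2·15 + 900·3 + 40·12 + 50·13 = 3860.
x* = 11782/992 = 11.88, y* = 3860/992 = 3.89.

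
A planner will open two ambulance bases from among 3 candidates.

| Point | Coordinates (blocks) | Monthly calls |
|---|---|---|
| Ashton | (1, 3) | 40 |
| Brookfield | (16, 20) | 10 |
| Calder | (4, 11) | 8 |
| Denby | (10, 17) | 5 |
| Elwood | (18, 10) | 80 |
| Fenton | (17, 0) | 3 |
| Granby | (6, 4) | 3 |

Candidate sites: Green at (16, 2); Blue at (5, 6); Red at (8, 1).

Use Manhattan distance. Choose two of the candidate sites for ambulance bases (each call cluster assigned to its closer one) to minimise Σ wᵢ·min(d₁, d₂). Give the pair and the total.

{Green, Blue}, total 1406

Evaluate every pair (each demand assigned to the nearer of the two):
  {Green, Blue}: total = 1406
  {Green, Red}: total = 1566
  {Blue, Red}: total = 2057
Best pair: {Green, Blue} with total 1406.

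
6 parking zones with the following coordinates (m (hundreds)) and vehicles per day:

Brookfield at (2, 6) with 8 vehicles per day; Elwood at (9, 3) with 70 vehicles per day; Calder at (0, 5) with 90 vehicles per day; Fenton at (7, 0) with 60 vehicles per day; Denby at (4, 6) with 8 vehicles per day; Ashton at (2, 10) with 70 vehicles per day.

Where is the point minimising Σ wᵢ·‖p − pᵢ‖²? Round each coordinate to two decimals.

(4.05, 4.76)

The minimiser of Σwᵢ‖p−pᵢ‖² is the weighted centroid p* = (Σwᵢpᵢ)/(Σwᵢ).
Σwᵢ = 306.
Σwᵢxᵢ = 8·2 + 70·9 + 90·0 + 60·7 + 8·4 + 70·2 = 1238.
Σwᵢyᵢ = 8·6 + 70·3 + 90·5 + 60·0 + 8·6 + 70·10 = 1456.
x* = 1238/306 = 4.05, y* = 1456/306 = 4.76.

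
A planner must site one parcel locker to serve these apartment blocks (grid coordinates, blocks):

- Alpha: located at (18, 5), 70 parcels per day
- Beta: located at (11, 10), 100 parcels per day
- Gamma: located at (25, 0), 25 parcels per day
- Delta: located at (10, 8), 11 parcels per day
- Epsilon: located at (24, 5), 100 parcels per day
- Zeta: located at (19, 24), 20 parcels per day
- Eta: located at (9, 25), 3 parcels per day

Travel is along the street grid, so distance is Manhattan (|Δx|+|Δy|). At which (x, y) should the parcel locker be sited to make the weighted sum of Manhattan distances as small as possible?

Manhattan distance separates: Σwᵢ(|x−xᵢ|+|y−yᵢ|) = Σwᵢ|x−xᵢ| + Σwᵢ|y−yᵢ|, so x and y are optimised independently as 1-D weighted medians.
Total weight W = 329; half = 164.5.
x-coordinate, sorted with cumulative weight:
  x=9 (Eta, w=3) cum 3
  x=10 (Delta, w=11) cum 14
  x=11 (Beta, w=100) cum 114
  x=18 (Alpha, w=70) cum 184  ← median
  x=19 (Zeta, w=20) cum 204
  x=24 (Epsilon, w=100) cum 304
  x=25 (Gamma, w=25) cum 329
⇒ x* = 18
y-coordinate, sorted with cumulative weight:
  y=0 (Gamma, w=25) cum 25
  y=5 (Alpha, w=70) cum 95
  y=5 (Epsilon, w=100) cum 195  ← median
  y=8 (Delta, w=11) cum 206
  y=10 (Beta, w=100) cum 306
  y=24 (Zeta, w=20) cum 326
  y=25 (Eta, w=3) cum 329
⇒ y* = 5

(18, 5)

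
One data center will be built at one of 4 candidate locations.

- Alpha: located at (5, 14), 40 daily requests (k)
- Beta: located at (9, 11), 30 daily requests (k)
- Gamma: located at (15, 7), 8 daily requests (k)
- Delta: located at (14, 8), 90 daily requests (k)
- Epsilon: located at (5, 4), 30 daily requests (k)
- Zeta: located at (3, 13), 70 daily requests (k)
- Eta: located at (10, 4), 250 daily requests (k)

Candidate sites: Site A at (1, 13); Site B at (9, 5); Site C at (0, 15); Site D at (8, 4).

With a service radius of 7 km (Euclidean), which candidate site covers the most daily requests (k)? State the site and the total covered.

Site B, covering 408

Coverage radius r = 7 km; a point is covered iff (Δx)²+(Δy)² ≤ 7² = 49.
  Site A (1, 13): covers {Alpha, Zeta} → 110
  Site B (9, 5): covers {Beta, Gamma, Delta, Epsilon, Eta} → 408
  Site C (0, 15): covers {Alpha, Zeta} → 110
  Site D (8, 4): covers {Epsilon, Eta} → 280
Maximum coverage at Site B: 408 daily requests (k).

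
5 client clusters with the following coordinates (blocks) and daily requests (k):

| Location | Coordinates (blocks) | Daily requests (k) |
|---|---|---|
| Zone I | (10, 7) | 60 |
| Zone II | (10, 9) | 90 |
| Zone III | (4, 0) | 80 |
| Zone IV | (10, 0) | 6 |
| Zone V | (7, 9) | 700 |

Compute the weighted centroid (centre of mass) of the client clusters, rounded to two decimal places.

(7.24, 8.04)

The minimiser of Σwᵢ‖p−pᵢ‖² is the weighted centroid p* = (Σwᵢpᵢ)/(Σwᵢ).
Σwᵢ = 936.
Σwᵢxᵢ = 60·10 + 90·10 + 80·4 + 6·10 + 700·7 = 6780.
Σwᵢyᵢ = 60·7 + 90·9 + 80·0 + 6·0 + 700·9 = 7530.
x* = 6780/936 = 7.24, y* = 7530/936 = 8.04.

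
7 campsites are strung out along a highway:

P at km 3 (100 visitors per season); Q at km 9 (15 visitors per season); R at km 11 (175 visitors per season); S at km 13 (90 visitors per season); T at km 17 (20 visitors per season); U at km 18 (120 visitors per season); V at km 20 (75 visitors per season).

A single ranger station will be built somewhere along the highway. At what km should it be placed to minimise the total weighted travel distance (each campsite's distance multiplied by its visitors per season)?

x = 13

For a sum of weighted absolute distances on a line, the optimum is the weighted median (not the mean). Total weight W = 595; half-weight = 297.5.
Sort by position and accumulate weight:
  km 3 (P, w=100) → cum 100
  km 9 (Q, w=15) → cum 115
  km 11 (R, w=175) → cum 290
  km 13 (S, w=90) → cum 380  ≥ 297.5 → median here
  km 17 (T, w=20) → cum 400
  km 18 (U, w=120) → cum 520
  km 20 (V, w=75) → cum 595
Optimal location: km 13.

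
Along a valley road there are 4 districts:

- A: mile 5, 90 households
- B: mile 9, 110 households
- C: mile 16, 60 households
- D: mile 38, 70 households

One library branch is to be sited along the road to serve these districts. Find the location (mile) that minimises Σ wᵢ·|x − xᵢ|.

x = 9

For a sum of weighted absolute distances on a line, the optimum is the weighted median (not the mean). Total weight W = 330; half-weight = 165.
Sort by position and accumulate weight:
  mile 5 (A, w=90) → cum 90
  mile 9 (B, w=110) → cum 200  ≥ 165 → median here
  mile 16 (C, w=60) → cum 260
  mile 38 (D, w=70) → cum 330
Optimal location: mile 9.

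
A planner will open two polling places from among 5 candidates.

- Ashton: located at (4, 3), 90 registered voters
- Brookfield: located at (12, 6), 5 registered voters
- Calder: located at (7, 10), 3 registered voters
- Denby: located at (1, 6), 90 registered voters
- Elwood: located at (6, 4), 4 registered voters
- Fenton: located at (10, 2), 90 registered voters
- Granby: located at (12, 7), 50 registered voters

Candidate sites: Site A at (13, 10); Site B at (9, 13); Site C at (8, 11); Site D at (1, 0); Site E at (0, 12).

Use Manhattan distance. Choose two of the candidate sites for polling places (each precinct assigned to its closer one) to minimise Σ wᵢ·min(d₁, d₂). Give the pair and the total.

{Site A, Site D}, total 2349

Evaluate every pair (each demand assigned to the nearer of the two):
  {Site A, Site D}: total = 2349
  {Site C, Site D}: total = 2557
  {Site B, Site D}: total = 2621
  {Site D, Site E}: total = 3068
  {Site A, Site E}: total = 3085
  {Site C, Site E}: total = 3187
  {Site A, Site C}: total = 3417
  {Site B, Site E}: total = 3443
  {Site B, Site C}: total = 3637
  {Site A, Site B}: total = 3978
Best pair: {Site A, Site D} with total 2349.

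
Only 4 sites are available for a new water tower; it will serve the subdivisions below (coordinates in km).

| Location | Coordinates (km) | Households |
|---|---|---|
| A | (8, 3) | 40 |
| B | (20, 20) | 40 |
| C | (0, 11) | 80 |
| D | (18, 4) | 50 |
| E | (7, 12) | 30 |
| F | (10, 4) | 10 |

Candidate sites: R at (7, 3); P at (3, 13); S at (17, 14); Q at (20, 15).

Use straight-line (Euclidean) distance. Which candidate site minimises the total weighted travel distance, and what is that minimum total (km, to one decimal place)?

Total weighted distance at each candidate:
  R (7, 3): total = 2600.3
  P (3, 13): total = 2583.4
  S (17, 14): total = 3148.3
  Q (20, 15): total = 3618.4
Minimum is at P with total 2583.4 km.

P, total 2583.4 km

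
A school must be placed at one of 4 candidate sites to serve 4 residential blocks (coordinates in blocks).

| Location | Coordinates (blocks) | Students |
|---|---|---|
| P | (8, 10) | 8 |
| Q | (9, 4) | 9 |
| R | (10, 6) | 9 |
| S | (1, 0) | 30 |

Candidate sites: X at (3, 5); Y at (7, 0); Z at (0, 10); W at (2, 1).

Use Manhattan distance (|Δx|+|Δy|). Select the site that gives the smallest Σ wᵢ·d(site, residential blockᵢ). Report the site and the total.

Total weighted distance at each candidate:
  X (3, 5): total = 425
  Y (7, 0): total = 403
  Z (0, 10): total = 655
  W (2, 1): total = 387
Minimum is at W with total 387 blocks.

W, total 387 blocks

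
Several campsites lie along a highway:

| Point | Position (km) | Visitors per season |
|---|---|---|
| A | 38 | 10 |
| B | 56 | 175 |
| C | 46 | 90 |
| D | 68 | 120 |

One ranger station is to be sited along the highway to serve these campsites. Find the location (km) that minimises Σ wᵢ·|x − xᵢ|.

For a sum of weighted absolute distances on a line, the optimum is the weighted median (not the mean). Total weight W = 395; half-weight = 197.5.
Sort by position and accumulate weight:
  km 38 (A, w=10) → cum 10
  km 46 (C, w=90) → cum 100
  km 56 (B, w=175) → cum 275  ≥ 197.5 → median here
  km 68 (D, w=120) → cum 395
Optimal location: km 56.

x = 56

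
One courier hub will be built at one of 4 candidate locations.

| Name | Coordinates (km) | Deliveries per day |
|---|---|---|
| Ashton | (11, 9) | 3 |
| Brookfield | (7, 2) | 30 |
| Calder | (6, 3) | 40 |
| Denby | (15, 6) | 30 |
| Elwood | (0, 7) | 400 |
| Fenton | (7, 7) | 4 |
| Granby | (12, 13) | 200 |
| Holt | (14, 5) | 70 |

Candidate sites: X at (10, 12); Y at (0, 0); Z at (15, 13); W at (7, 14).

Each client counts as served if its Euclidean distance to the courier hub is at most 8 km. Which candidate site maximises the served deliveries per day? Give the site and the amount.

Coverage radius r = 8 km; a point is covered iff (Δx)²+(Δy)² ≤ 8² = 64.
  X (10, 12): covers {Ashton, Denby, Fenton, Granby} → 237
  Y (0, 0): covers {Brookfield, Calder, Elwood} → 470
  Z (15, 13): covers {Ashton, Denby, Granby} → 233
  W (7, 14): covers {Ashton, Fenton, Granby} → 207
Maximum coverage at Y: 470 deliveries per day.

Y, covering 470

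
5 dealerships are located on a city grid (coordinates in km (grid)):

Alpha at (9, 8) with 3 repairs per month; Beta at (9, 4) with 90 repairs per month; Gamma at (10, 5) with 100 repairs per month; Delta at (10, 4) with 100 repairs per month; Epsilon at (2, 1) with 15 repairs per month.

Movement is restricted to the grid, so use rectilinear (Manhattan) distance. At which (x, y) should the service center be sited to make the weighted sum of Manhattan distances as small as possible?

Manhattan distance separates: Σwᵢ(|x−xᵢ|+|y−yᵢ|) = Σwᵢ|x−xᵢ| + Σwᵢ|y−yᵢ|, so x and y are optimised independently as 1-D weighted medians.
Total weight W = 308; half = 154.
x-coordinate, sorted with cumulative weight:
  x=2 (Epsilon, w=15) cum 15
  x=9 (Alpha, w=3) cum 18
  x=9 (Beta, w=90) cum 108
  x=10 (Gamma, w=100) cum 208  ← median
  x=10 (Delta, w=100) cum 308
⇒ x* = 10
y-coordinate, sorted with cumulative weight:
  y=1 (Epsilon, w=15) cum 15
  y=4 (Beta, w=90) cum 105
  y=4 (Delta, w=100) cum 205  ← median
  y=5 (Gamma, w=100) cum 305
  y=8 (Alpha, w=3) cum 308
⇒ y* = 4

(10, 4)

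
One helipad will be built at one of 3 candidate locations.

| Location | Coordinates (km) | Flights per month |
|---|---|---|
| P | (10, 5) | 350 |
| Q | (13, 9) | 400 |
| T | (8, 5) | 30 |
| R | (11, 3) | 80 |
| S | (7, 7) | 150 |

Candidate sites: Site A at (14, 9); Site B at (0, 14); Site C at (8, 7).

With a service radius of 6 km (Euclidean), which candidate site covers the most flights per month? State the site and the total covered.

Site C, covering 1010

Coverage radius r = 6 km; a point is covered iff (Δx)²+(Δy)² ≤ 6² = 36.
  Site A (14, 9): covers {P, Q} → 750
  Site B (0, 14): covers {none} → 0
  Site C (8, 7): covers {P, Q, T, R, S} → 1010
Maximum coverage at Site C: 1010 flights per month.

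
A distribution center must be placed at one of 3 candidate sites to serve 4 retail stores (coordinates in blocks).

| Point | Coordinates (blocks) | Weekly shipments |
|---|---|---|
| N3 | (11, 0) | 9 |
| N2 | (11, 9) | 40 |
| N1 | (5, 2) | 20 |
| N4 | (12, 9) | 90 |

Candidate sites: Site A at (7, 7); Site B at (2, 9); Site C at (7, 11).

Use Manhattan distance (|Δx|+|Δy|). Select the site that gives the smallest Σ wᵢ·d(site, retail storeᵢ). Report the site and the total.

Total weighted distance at each candidate:
  Site A (7, 7): total = 1109
  Site B (2, 9): total = 1622
  Site C (7, 11): total = 1225
Minimum is at Site A with total 1109 blocks.

Site A, total 1109 blocks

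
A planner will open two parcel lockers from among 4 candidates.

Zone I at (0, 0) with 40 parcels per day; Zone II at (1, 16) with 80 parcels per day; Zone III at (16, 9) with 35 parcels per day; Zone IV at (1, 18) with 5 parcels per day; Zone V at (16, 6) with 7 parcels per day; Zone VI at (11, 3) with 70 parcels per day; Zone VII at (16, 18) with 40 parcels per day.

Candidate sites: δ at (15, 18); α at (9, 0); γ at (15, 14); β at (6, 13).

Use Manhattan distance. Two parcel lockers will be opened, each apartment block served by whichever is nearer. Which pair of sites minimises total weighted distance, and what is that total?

Evaluate every pair (each demand assigned to the nearer of the two):
  {δ, α}: total = 2541
  {α, γ}: total = 2553
  {α, β}: total = 2581
  {γ, β}: total = 2973
  {δ, β}: total = 2981
  {δ, γ}: total = 3873
Best pair: {δ, α} with total 2541.

{δ, α}, total 2541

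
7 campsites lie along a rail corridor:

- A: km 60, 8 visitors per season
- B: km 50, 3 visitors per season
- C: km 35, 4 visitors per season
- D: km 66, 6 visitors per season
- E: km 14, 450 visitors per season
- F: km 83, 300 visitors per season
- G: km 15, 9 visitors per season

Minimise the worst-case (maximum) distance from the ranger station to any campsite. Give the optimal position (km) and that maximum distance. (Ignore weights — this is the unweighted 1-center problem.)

The 1-center on a line is the midpoint of the two extreme points: leftmost at 14, rightmost at 83.
Optimal location = (14 + 83)/2 = 48.5; maximum distance = (83 − 14)/2 = 34.5.

location 48.5, max distance 34.5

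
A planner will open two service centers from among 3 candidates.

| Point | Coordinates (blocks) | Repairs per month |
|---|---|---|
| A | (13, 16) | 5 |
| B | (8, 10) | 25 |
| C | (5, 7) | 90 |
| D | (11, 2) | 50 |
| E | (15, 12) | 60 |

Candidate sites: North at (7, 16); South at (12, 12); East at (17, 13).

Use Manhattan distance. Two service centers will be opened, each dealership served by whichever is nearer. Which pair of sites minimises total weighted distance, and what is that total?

Evaluate every pair (each demand assigned to the nearer of the two):
  {North, South}: total = 1895
  {South, East}: total = 1985
  {North, East}: total = 2225
Best pair: {North, South} with total 1895.

{North, South}, total 1895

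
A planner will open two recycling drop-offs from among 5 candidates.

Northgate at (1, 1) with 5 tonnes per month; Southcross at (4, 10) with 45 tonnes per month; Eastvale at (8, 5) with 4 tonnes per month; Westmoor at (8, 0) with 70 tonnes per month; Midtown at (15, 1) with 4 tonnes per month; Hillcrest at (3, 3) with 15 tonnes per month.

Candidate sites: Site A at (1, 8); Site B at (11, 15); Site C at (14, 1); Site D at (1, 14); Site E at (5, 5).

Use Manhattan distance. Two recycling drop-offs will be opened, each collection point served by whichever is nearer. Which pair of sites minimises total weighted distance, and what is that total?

Evaluate every pair (each demand assigned to the nearer of the two):
  {Site C, Site E}: total = 876
  {Site A, Site C}: total = 899
  {Site A, Site E}: total = 948
  {Site B, Site E}: total = 998
  {Site D, Site E}: total = 998
  {Site C, Site D}: total = 1109
  {Site B, Site C}: total = 1334
  {Site A, Site B}: total = 1527
  {Site A, Site D}: total = 1539
  {Site B, Site D}: total = 1959
Best pair: {Site C, Site E} with total 876.

{Site C, Site E}, total 876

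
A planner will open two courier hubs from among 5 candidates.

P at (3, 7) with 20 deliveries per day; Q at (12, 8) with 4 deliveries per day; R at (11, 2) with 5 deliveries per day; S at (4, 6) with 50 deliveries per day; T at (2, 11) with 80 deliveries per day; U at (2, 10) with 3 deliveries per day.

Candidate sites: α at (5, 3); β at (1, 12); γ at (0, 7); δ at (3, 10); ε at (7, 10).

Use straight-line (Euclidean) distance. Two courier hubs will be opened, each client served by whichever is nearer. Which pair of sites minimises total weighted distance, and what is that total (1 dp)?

Evaluate every pair (each demand assigned to the nearer of the two):
  {α, δ}: total = 399.1
  {α, β}: total = 432.2
  {δ, ε}: total = 448.6
  {β, δ}: total = 475.7
  {γ, δ}: total = 475.7
  {β, γ}: total = 493.2
  {β, ε}: total = 536.1
  {α, γ}: total = 651.5
  {γ, ε}: total = 701.0
  {α, ε}: total = 722.4
Best pair: {α, δ} with total 399.1.

{α, δ}, total 399.1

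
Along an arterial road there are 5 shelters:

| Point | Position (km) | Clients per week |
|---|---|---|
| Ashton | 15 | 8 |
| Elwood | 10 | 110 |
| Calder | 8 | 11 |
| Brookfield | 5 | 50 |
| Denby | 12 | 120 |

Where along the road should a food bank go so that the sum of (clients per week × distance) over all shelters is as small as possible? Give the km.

For a sum of weighted absolute distances on a line, the optimum is the weighted median (not the mean). Total weight W = 299; half-weight = 149.5.
Sort by position and accumulate weight:
  km 5 (Brookfield, w=50) → cum 50
  km 8 (Calder, w=11) → cum 61
  km 10 (Elwood, w=110) → cum 171  ≥ 149.5 → median here
  km 12 (Denby, w=120) → cum 291
  km 15 (Ashton, w=8) → cum 299
Optimal location: km 10.

x = 10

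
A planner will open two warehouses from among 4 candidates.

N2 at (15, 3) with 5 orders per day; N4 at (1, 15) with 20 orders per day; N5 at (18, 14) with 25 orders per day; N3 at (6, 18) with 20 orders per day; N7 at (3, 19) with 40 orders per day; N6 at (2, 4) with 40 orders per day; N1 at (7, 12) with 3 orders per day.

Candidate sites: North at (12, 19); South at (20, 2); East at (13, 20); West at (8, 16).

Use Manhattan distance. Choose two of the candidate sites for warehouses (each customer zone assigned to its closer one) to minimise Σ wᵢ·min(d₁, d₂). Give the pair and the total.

Evaluate every pair (each demand assigned to the nearer of the two):
  {South, West}: total = 1625
  {North, West}: total = 1665
  {East, West}: total = 1665
  {North, South}: total = 1941
  {South, East}: total = 2107
  {North, East}: total = 2206
Best pair: {South, West} with total 1625.

{South, West}, total 1625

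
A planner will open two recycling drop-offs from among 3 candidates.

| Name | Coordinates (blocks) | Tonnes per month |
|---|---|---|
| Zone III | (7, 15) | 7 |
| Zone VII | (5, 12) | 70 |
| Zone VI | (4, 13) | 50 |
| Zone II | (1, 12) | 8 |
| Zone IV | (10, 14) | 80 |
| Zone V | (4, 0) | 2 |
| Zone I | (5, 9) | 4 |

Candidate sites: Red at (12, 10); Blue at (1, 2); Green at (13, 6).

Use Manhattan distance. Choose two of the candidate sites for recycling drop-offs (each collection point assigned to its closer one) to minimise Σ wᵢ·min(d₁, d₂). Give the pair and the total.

Evaluate every pair (each demand assigned to the nearer of the two):
  {Red, Blue}: total = 1852
  {Red, Green}: total = 1896
  {Blue, Green}: total = 2799
Best pair: {Red, Blue} with total 1852.

{Red, Blue}, total 1852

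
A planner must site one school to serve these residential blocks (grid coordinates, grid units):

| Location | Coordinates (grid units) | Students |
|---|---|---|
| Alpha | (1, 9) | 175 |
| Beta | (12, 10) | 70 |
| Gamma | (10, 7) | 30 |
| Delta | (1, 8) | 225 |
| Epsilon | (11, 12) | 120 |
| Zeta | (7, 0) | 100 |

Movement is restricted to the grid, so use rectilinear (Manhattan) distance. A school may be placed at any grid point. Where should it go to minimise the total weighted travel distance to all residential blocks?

(1, 9)

Manhattan distance separates: Σwᵢ(|x−xᵢ|+|y−yᵢ|) = Σwᵢ|x−xᵢ| + Σwᵢ|y−yᵢ|, so x and y are optimised independently as 1-D weighted medians.
Total weight W = 720; half = 360.
x-coordinate, sorted with cumulative weight:
  x=1 (Alpha, w=175) cum 175
  x=1 (Delta, w=225) cum 400  ← median
  x=7 (Zeta, w=100) cum 500
  x=10 (Gamma, w=30) cum 530
  x=11 (Epsilon, w=120) cum 650
  x=12 (Beta, w=70) cum 720
⇒ x* = 1
y-coordinate, sorted with cumulative weight:
  y=0 (Zeta, w=100) cum 100
  y=7 (Gamma, w=30) cum 130
  y=8 (Delta, w=225) cum 355
  y=9 (Alpha, w=175) cum 530  ← median
  y=10 (Beta, w=70) cum 600
  y=12 (Epsilon, w=120) cum 720
⇒ y* = 9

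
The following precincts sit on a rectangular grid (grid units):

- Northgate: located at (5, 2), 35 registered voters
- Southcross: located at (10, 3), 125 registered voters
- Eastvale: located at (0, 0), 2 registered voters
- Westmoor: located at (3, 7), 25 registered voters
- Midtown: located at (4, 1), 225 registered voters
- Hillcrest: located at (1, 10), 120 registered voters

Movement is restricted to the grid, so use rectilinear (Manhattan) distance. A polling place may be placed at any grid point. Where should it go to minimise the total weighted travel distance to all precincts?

(4, 3)

Manhattan distance separates: Σwᵢ(|x−xᵢ|+|y−yᵢ|) = Σwᵢ|x−xᵢ| + Σwᵢ|y−yᵢ|, so x and y are optimised independently as 1-D weighted medians.
Total weight W = 532; half = 266.
x-coordinate, sorted with cumulative weight:
  x=0 (Eastvale, w=2) cum 2
  x=1 (Hillcrest, w=120) cum 122
  x=3 (Westmoor, w=25) cum 147
  x=4 (Midtown, w=225) cum 372  ← median
  x=5 (Northgate, w=35) cum 407
  x=10 (Southcross, w=125) cum 532
⇒ x* = 4
y-coordinate, sorted with cumulative weight:
  y=0 (Eastvale, w=2) cum 2
  y=1 (Midtown, w=225) cum 227
  y=2 (Northgate, w=35) cum 262
  y=3 (Southcross, w=125) cum 387  ← median
  y=7 (Westmoor, w=25) cum 412
  y=10 (Hillcrest, w=120) cum 532
⇒ y* = 3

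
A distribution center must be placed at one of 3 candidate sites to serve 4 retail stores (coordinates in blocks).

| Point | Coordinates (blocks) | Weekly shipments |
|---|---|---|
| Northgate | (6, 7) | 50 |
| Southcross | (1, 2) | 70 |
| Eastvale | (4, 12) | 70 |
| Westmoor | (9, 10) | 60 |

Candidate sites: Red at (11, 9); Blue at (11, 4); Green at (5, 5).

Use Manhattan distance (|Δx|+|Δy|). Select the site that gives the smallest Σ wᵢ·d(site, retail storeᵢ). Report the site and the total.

Green, total 1740 blocks

Total weighted distance at each candidate:
  Red (11, 9): total = 2420
  Blue (11, 4): total = 2770
  Green (5, 5): total = 1740
Minimum is at Green with total 1740 blocks.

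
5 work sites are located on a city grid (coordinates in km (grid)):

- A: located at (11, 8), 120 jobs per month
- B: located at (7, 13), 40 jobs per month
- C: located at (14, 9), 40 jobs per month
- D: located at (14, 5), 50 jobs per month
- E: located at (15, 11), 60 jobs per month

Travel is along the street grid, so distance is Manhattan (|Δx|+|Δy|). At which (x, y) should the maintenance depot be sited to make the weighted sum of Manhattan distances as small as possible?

(11, 8)

Manhattan distance separates: Σwᵢ(|x−xᵢ|+|y−yᵢ|) = Σwᵢ|x−xᵢ| + Σwᵢ|y−yᵢ|, so x and y are optimised independently as 1-D weighted medians.
Total weight W = 310; half = 155.
x-coordinate, sorted with cumulative weight:
  x=7 (B, w=40) cum 40
  x=11 (A, w=120) cum 160  ← median
  x=14 (C, w=40) cum 200
  x=14 (D, w=50) cum 250
  x=15 (E, w=60) cum 310
⇒ x* = 11
y-coordinate, sorted with cumulative weight:
  y=5 (D, w=50) cum 50
  y=8 (A, w=120) cum 170  ← median
  y=9 (C, w=40) cum 210
  y=11 (E, w=60) cum 270
  y=13 (B, w=40) cum 310
⇒ y* = 8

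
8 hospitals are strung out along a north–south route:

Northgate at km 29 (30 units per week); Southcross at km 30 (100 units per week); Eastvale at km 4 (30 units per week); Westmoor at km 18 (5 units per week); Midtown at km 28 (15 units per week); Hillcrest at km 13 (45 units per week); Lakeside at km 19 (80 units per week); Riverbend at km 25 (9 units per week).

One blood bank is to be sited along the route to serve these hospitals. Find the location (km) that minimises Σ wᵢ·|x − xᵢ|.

For a sum of weighted absolute distances on a line, the optimum is the weighted median (not the mean). Total weight W = 314; half-weight = 157.
Sort by position and accumulate weight:
  km 4 (Eastvale, w=30) → cum 30
  km 13 (Hillcrest, w=45) → cum 75
  km 18 (Westmoor, w=5) → cum 80
  km 19 (Lakeside, w=80) → cum 160  ≥ 157 → median here
  km 25 (Riverbend, w=9) → cum 169
  km 28 (Midtown, w=15) → cum 184
  km 29 (Northgate, w=30) → cum 214
  km 30 (Southcross, w=100) → cum 314
Optimal location: km 19.

x = 19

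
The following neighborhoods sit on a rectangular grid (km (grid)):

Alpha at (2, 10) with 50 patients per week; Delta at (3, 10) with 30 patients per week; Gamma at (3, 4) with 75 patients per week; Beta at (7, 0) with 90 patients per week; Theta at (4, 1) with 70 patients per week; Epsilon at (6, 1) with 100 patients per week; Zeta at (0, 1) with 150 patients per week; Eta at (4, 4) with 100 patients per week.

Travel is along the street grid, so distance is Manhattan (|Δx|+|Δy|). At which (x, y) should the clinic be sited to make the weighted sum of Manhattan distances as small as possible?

(4, 1)

Manhattan distance separates: Σwᵢ(|x−xᵢ|+|y−yᵢ|) = Σwᵢ|x−xᵢ| + Σwᵢ|y−yᵢ|, so x and y are optimised independently as 1-D weighted medians.
Total weight W = 665; half = 332.5.
x-coordinate, sorted with cumulative weight:
  x=0 (Zeta, w=150) cum 150
  x=2 (Alpha, w=50) cum 200
  x=3 (Delta, w=30) cum 230
  x=3 (Gamma, w=75) cum 305
  x=4 (Theta, w=70) cum 375  ← median
  x=4 (Eta, w=100) cum 475
  x=6 (Epsilon, w=100) cum 575
  x=7 (Beta, w=90) cum 665
⇒ x* = 4
y-coordinate, sorted with cumulative weight:
  y=0 (Beta, w=90) cum 90
  y=1 (Theta, w=70) cum 160
  y=1 (Epsilon, w=100) cum 260
  y=1 (Zeta, w=150) cum 410  ← median
  y=4 (Gamma, w=75) cum 485
  y=4 (Eta, w=100) cum 585
  y=10 (Alpha, w=50) cum 635
  y=10 (Delta, w=30) cum 665
⇒ y* = 1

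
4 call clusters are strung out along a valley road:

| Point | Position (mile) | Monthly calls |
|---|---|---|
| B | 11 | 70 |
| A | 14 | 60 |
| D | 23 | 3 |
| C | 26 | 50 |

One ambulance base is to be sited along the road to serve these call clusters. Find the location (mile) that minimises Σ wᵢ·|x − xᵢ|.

For a sum of weighted absolute distances on a line, the optimum is the weighted median (not the mean). Total weight W = 183; half-weight = 91.5.
Sort by position and accumulate weight:
  mile 11 (B, w=70) → cum 70
  mile 14 (A, w=60) → cum 130  ≥ 91.5 → median here
  mile 23 (D, w=3) → cum 133
  mile 26 (C, w=50) → cum 183
Optimal location: mile 14.

x = 14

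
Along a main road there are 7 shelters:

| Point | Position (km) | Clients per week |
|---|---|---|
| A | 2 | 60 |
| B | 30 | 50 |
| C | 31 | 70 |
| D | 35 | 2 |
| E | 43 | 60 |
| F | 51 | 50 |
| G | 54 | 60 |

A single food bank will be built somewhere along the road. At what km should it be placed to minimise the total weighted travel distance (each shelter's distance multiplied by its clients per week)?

For a sum of weighted absolute distances on a line, the optimum is the weighted median (not the mean). Total weight W = 352; half-weight = 176.
Sort by position and accumulate weight:
  km 2 (A, w=60) → cum 60
  km 30 (B, w=50) → cum 110
  km 31 (C, w=70) → cum 180  ≥ 176 → median here
  km 35 (D, w=2) → cum 182
  km 43 (E, w=60) → cum 242
  km 51 (F, w=50) → cum 292
  km 54 (G, w=60) → cum 352
Optimal location: km 31.

x = 31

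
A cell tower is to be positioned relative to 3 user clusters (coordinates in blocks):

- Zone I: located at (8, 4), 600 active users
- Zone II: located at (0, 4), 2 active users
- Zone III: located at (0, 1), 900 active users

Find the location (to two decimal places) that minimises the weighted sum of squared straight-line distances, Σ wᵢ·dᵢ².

(3.20, 2.20)

The minimiser of Σwᵢ‖p−pᵢ‖² is the weighted centroid p* = (Σwᵢpᵢ)/(Σwᵢ).
Σwᵢ = 1502.
Σwᵢxᵢ = 600·8 + 2·0 + 900·0 = 4800.
Σwᵢyᵢ = 600·4 + 2·4 + 900·1 = 3308.
x* = 4800/1502 = 3.20, y* = 3308/1502 = 2.20.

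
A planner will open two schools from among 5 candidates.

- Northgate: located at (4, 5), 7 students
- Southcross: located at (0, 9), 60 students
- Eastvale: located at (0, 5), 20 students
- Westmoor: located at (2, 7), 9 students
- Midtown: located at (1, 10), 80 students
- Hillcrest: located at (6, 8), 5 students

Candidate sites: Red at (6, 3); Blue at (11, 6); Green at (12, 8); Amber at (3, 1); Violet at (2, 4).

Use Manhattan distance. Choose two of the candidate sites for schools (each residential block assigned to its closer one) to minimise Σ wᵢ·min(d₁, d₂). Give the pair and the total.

Evaluate every pair (each demand assigned to the nearer of the two):
  {Red, Violet}: total = 1113
  {Green, Violet}: total = 1118
  {Blue, Violet}: total = 1123
  {Amber, Violet}: total = 1128
  {Red, Amber}: total = 1796
  {Green, Amber}: total = 1808
  {Blue, Amber}: total = 1813
  {Red, Blue}: total = 1965
  {Red, Green}: total = 1965
  {Blue, Green}: total = 2236
Best pair: {Red, Violet} with total 1113.

{Red, Violet}, total 1113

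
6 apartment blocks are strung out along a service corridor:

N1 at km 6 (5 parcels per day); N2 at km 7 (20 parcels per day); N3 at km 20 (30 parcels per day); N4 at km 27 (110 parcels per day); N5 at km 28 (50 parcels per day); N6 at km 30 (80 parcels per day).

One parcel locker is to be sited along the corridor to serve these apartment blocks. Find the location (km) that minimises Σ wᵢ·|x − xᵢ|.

For a sum of weighted absolute distances on a line, the optimum is the weighted median (not the mean). Total weight W = 295; half-weight = 147.5.
Sort by position and accumulate weight:
  km 6 (N1, w=5) → cum 5
  km 7 (N2, w=20) → cum 25
  km 20 (N3, w=30) → cum 55
  km 27 (N4, w=110) → cum 165  ≥ 147.5 → median here
  km 28 (N5, w=50) → cum 215
  km 30 (N6, w=80) → cum 295
Optimal location: km 27.

x = 27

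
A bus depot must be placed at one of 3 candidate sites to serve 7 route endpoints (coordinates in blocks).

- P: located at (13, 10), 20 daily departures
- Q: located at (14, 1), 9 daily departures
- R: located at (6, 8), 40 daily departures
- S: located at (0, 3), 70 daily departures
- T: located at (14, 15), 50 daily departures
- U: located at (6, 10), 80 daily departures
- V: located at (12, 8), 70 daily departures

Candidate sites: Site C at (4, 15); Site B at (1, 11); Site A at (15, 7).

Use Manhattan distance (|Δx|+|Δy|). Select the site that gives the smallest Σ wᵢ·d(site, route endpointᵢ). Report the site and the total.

Site A, total 3583 blocks

Total weighted distance at each candidate:
  Site C (4, 15): total = 4086
  Site B (1, 11): total = 3727
  Site A (15, 7): total = 3583
Minimum is at Site A with total 3583 blocks.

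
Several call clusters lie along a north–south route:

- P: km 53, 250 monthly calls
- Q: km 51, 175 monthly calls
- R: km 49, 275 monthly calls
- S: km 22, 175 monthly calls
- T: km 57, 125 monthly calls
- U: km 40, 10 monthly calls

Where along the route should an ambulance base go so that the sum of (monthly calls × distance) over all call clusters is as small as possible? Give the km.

x = 51

For a sum of weighted absolute distances on a line, the optimum is the weighted median (not the mean). Total weight W = 1010; half-weight = 505.
Sort by position and accumulate weight:
  km 22 (S, w=175) → cum 175
  km 40 (U, w=10) → cum 185
  km 49 (R, w=275) → cum 460
  km 51 (Q, w=175) → cum 635  ≥ 505 → median here
  km 53 (P, w=250) → cum 885
  km 57 (T, w=125) → cum 1010
Optimal location: km 51.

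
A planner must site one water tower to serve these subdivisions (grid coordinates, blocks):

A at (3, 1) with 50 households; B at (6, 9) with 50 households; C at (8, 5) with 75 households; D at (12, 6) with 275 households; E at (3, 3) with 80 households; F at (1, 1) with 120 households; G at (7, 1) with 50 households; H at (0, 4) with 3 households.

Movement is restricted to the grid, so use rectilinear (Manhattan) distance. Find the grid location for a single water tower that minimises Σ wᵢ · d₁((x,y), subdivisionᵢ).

Manhattan distance separates: Σwᵢ(|x−xᵢ|+|y−yᵢ|) = Σwᵢ|x−xᵢ| + Σwᵢ|y−yᵢ|, so x and y are optimised independently as 1-D weighted medians.
Total weight W = 703; half = 351.5.
x-coordinate, sorted with cumulative weight:
  x=0 (H, w=3) cum 3
  x=1 (F, w=120) cum 123
  x=3 (A, w=50) cum 173
  x=3 (E, w=80) cum 253
  x=6 (B, w=50) cum 303
  x=7 (G, w=50) cum 353  ← median
  x=8 (C, w=75) cum 428
  x=12 (D, w=275) cum 703
⇒ x* = 7
y-coordinate, sorted with cumulative weight:
  y=1 (A, w=50) cum 50
  y=1 (F, w=120) cum 170
  y=1 (G, w=50) cum 220
  y=3 (E, w=80) cum 300
  y=4 (H, w=3) cum 303
  y=5 (C, w=75) cum 378  ← median
  y=6 (D, w=275) cum 653
  y=9 (B, w=50) cum 703
⇒ y* = 5

(7, 5)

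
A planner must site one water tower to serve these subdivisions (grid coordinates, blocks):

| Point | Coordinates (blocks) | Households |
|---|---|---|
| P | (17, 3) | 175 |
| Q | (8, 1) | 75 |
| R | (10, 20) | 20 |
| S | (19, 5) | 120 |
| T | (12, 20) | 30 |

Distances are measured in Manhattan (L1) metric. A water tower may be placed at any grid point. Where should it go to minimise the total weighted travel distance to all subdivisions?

(17, 3)

Manhattan distance separates: Σwᵢ(|x−xᵢ|+|y−yᵢ|) = Σwᵢ|x−xᵢ| + Σwᵢ|y−yᵢ|, so x and y are optimised independently as 1-D weighted medians.
Total weight W = 420; half = 210.
x-coordinate, sorted with cumulative weight:
  x=8 (Q, w=75) cum 75
  x=10 (R, w=20) cum 95
  x=12 (T, w=30) cum 125
  x=17 (P, w=175) cum 300  ← median
  x=19 (S, w=120) cum 420
⇒ x* = 17
y-coordinate, sorted with cumulative weight:
  y=1 (Q, w=75) cum 75
  y=3 (P, w=175) cum 250  ← median
  y=5 (S, w=120) cum 370
  y=20 (R, w=20) cum 390
  y=20 (T, w=30) cum 420
⇒ y* = 3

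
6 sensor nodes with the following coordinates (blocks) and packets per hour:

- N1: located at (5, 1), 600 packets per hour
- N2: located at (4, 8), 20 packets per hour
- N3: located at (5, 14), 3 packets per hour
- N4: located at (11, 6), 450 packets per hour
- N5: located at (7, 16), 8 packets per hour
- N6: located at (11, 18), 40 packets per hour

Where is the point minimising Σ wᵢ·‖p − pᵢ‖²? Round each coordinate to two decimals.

The minimiser of Σwᵢ‖p−pᵢ‖² is the weighted centroid p* = (Σwᵢpᵢ)/(Σwᵢ).
Σwᵢ = 1121.
Σwᵢxᵢ = 600·5 + 20·4 + 3·5 + 450·11 + 8·7 + 40·11 = 8541.
Σwᵢyᵢ = 600·1 + 20·8 + 3·14 + 450·6 + 8·16 + 40·18 = 4350.
x* = 8541/1121 = 7.62, y* = 4350/1121 = 3.88.

(7.62, 3.88)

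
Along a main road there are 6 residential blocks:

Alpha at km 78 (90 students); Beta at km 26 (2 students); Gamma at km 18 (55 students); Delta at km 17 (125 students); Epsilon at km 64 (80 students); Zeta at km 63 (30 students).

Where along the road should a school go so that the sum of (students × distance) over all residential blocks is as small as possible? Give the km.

x = 63

For a sum of weighted absolute distances on a line, the optimum is the weighted median (not the mean). Total weight W = 382; half-weight = 191.
Sort by position and accumulate weight:
  km 17 (Delta, w=125) → cum 125
  km 18 (Gamma, w=55) → cum 180
  km 26 (Beta, w=2) → cum 182
  km 63 (Zeta, w=30) → cum 212  ≥ 191 → median here
  km 64 (Epsilon, w=80) → cum 292
  km 78 (Alpha, w=90) → cum 382
Optimal location: km 63.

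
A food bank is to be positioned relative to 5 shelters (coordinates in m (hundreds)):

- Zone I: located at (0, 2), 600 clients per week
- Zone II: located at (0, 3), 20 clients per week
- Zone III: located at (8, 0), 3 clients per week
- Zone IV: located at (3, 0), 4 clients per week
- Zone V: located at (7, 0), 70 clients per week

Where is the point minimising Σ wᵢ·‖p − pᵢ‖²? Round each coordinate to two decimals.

(0.75, 1.81)

The minimiser of Σwᵢ‖p−pᵢ‖² is the weighted centroid p* = (Σwᵢpᵢ)/(Σwᵢ).
Σwᵢ = 697.
Σwᵢxᵢ = 600·0 + 20·0 + 3·8 + 4·3 + 70·7 = 526.
Σwᵢyᵢ = 600·2 + 20·3 + 3·0 + 4·0 + 70·0 = 1260.
x* = 526/697 = 0.75, y* = 1260/697 = 1.81.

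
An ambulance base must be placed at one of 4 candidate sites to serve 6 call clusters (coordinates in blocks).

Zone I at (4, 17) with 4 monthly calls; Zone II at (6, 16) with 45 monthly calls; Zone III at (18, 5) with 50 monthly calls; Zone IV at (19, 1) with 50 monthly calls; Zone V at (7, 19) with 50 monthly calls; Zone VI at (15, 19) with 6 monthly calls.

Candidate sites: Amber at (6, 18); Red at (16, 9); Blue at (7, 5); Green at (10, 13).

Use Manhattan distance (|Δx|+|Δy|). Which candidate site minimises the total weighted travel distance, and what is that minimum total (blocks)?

Total weighted distance at each candidate:
  Amber (6, 18): total = 3012
  Red (16, 9): total = 2711
  Blue (7, 5): total = 2782
  Green (10, 13): total = 2721
Minimum is at Red with total 2711 blocks.

Red, total 2711 blocks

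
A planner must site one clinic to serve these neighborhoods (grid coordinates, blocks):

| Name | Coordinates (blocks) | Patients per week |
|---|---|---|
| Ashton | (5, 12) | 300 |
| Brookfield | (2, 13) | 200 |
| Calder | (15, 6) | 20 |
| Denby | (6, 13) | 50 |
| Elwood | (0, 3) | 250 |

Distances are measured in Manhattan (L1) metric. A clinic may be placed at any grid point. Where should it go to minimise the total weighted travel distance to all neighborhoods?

(2, 12)

Manhattan distance separates: Σwᵢ(|x−xᵢ|+|y−yᵢ|) = Σwᵢ|x−xᵢ| + Σwᵢ|y−yᵢ|, so x and y are optimised independently as 1-D weighted medians.
Total weight W = 820; half = 410.
x-coordinate, sorted with cumulative weight:
  x=0 (Elwood, w=250) cum 250
  x=2 (Brookfield, w=200) cum 450  ← median
  x=5 (Ashton, w=300) cum 750
  x=6 (Denby, w=50) cum 800
  x=15 (Calder, w=20) cum 820
⇒ x* = 2
y-coordinate, sorted with cumulative weight:
  y=3 (Elwood, w=250) cum 250
  y=6 (Calder, w=20) cum 270
  y=12 (Ashton, w=300) cum 570  ← median
  y=13 (Brookfield, w=200) cum 770
  y=13 (Denby, w=50) cum 820
⇒ y* = 12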